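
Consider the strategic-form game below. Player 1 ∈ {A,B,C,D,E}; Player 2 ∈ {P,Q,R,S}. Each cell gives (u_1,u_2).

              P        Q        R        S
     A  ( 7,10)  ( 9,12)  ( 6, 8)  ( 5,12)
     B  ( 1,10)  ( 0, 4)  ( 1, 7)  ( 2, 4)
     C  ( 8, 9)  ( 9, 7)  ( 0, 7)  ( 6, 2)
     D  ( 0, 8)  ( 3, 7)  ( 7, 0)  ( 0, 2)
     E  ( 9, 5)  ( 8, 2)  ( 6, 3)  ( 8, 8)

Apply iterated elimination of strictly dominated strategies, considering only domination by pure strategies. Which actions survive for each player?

P1 drop B (A beats it: P:7>1 Q:9>0 R:6>1 S:5>2)
P2 drop R (P beats it: A:10>8 C:9>7 D:8>0 E:5>3)
P1 drop D (A beats it: P:7>0 Q:9>3 S:5>0)
P1→{A,C,E} P2→{P,Q,S}

Remaining: P1:{A,C,E} P2:{P,Q,S}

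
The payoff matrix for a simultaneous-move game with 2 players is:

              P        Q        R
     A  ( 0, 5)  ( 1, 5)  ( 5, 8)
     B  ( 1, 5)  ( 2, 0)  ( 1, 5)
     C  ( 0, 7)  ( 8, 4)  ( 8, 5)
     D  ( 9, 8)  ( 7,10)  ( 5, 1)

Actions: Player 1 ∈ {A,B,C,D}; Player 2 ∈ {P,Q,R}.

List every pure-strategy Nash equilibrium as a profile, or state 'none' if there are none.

(A,P): not NE [P1→D gives 9>0; P2→R gives 8>5]
(A,Q): not NE [P1→C gives 8>1; P2→R gives 8>5]
(A,R): not NE [P1→C gives 8>5]
(B,P): not NE [P1→D gives 9>1]
(B,Q): not NE [P1→C gives 8>2; P2→R gives 5>0]
(B,R): not NE [P1→C gives 8>1]
(C,P): not NE [P1→D gives 9>0]
(C,Q): not NE [P2→P gives 7>4]
(C,R): not NE [P2→P gives 7>5]
(D,P): not NE [P2→Q gives 10>8]
(D,Q): not NE [P1→C gives 8>7]
(D,R): not NE [P1→C gives 8>5; P2→Q gives 10>1]

No pure NE.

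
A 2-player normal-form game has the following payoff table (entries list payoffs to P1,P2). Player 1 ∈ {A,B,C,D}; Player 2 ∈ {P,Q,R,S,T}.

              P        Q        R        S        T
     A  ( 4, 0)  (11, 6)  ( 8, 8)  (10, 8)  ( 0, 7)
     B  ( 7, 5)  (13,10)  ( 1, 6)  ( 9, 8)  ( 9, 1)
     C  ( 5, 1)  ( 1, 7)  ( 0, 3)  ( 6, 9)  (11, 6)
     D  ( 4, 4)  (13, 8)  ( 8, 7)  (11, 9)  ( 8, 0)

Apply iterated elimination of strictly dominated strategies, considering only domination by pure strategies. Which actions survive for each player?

P2 drop P (Q beats it: A:6>0 B:10>5 C:7>1 D:8>4)
P2 drop T (S beats it: A:8>7 B:8>1 C:9>6 D:9>0)
P1 drop C (A beats it: Q:11>1 R:8>0 S:10>6)
P1→{A,B,D} P2→{Q,R,S}

Remaining: P1:{A,B,D} P2:{Q,R,S}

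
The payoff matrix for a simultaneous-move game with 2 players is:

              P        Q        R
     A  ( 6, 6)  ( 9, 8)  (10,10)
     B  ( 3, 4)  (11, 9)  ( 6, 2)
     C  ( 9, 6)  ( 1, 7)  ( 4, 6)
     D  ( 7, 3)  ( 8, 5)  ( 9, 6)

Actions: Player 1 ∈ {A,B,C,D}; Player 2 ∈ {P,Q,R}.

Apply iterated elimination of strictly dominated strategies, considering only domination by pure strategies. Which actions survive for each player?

IESDS → P1:{A,B} P2:{Q,R}

P2 drop P (Q beats it: A:8>6 B:9>4 C:7>6 D:5>3)
P1 drop C (A beats it: Q:9>1 R:10>4)
P1 drop D (A beats it: Q:9>8 R:10>9)
P1→{A,B} P2→{Q,R}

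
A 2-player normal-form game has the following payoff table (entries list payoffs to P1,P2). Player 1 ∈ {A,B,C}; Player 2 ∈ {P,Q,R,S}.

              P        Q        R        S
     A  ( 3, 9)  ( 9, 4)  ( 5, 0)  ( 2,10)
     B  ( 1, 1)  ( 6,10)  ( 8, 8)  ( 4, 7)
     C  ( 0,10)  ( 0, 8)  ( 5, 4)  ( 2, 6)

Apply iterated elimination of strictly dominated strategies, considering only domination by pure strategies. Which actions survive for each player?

Remaining: P1:{A,B} P2:{Q,S}

P1 drop C (B beats it: P:1>0 Q:6>0 R:8>5 S:4>2)
P2 drop P (S beats it: A:10>9 B:7>1)
P2 drop R (Q beats it: A:4>0 B:10>8)
P1→{A,B} P2→{Q,S}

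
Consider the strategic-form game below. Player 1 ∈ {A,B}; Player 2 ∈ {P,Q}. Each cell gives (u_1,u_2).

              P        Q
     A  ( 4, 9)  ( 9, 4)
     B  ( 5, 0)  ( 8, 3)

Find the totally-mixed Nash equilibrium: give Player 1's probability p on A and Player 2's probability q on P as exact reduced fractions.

P1 indiff ⇒ q·4+(1-q)·9 = q·5+(1-q)·8 ⇒ q(-1) = (1-q)(-1) ⇒ q = 1/2
P2 indiff ⇒ p·9+(1-p)·0 = p·4+(1-p)·3 ⇒ p(5) = (1-p)(3) ⇒ p = 3/8

(p,q) = (3/8, 1/2)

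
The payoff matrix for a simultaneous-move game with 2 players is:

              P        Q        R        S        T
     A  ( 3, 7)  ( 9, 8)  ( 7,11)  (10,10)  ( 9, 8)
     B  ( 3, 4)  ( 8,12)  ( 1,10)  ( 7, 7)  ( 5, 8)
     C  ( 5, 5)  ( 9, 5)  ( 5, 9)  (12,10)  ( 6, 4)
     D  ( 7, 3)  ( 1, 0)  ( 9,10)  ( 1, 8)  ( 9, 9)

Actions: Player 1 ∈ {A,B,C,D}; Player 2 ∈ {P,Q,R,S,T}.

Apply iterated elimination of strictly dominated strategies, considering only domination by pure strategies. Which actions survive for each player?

Remaining: P1:{A,C,D} P2:{R,S}

P1 drop B (C beats it: P:5>3 Q:9>8 R:5>1 S:12>7 T:6>5)
P2 drop P (R beats it: A:11>7 C:9>5 D:10>3)
P2 drop Q (R beats it: A:11>8 C:9>5 D:10>0)
P2 drop T (R beats it: A:11>8 C:9>4 D:10>9)
P1→{A,C,D} P2→{R,S}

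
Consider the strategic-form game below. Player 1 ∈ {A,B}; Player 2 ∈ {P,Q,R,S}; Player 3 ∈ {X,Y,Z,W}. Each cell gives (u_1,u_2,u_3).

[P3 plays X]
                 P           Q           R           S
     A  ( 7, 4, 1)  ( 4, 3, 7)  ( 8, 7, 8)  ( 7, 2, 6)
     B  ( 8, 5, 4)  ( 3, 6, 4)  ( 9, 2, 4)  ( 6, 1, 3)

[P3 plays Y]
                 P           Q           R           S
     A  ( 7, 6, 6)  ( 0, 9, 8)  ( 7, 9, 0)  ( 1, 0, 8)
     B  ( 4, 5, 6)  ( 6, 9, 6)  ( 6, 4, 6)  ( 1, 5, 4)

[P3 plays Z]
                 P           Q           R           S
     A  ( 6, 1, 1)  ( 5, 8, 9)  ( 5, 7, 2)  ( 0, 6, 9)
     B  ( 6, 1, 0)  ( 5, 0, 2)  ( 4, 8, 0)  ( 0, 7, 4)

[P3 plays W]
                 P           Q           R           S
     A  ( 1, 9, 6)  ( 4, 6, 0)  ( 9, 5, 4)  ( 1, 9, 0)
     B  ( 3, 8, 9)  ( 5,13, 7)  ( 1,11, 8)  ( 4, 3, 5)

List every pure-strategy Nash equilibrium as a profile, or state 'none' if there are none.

NE set: (A,Q,Z), (B,Q,W)

(A,P,X): not NE [P1→B gives 8>7; P2→R gives 7>4; P3→W gives 6>1]
(A,P,Y): not NE [P2→R gives 9>6]
(A,P,Z): not NE [P2→Q gives 8>1; P3→W gives 6>1]
(A,P,W): not NE [P1→B gives 3>1]
(A,Q,X): not NE [P2→R gives 7>3; P3→Z gives 9>7]
(A,Q,Y): not NE [P1→B gives 6>0; P3→Z gives 9>8]
(A,Q,Z): NE
(A,Q,W): not NE [P1→B gives 5>4; P2→S gives 9>6; P3→Z gives 9>0]
(A,R,X): not NE [P1→B gives 9>8]
(A,R,Y): not NE [P3→X gives 8>0]
(A,R,Z): not NE [P2→Q gives 8>7; P3→X gives 8>2]
(A,R,W): not NE [P2→S gives 9>5; P3→X gives 8>4]
(A,S,X): not NE [P2→R gives 7>2; P3→Z gives 9>6]
(A,S,Y): not NE [P2→R gives 9>0; P3→Z gives 9>8]
(A,S,Z): not NE [P2→Q gives 8>6]
(A,S,W): not NE [P1→B gives 4>1; P3→Z gives 9>0]
(B,P,X): not NE [P2→Q gives 6>5; P3→W gives 9>4]
(B,P,Y): not NE [P1→A gives 7>4; P2→Q gives 9>5; P3→W gives 9>6]
(B,P,Z): not NE [P2→R gives 8>1; P3→W gives 9>0]
(B,P,W): not NE [P2→Q gives 13>8]
(B,Q,X): not NE [P1→A gives 4>3; P3→W gives 7>4]
(B,Q,Y): not NE [P3→W gives 7>6]
(B,Q,Z): not NE [P2→R gives 8>0; P3→W gives 7>2]
(B,Q,W): NE
(B,R,X): not NE [P2→Q gives 6>2; P3→W gives 8>4]
(B,R,Y): not NE [P1→A gives 7>6; P2→Q gives 9>4; P3→W gives 8>6]
(B,R,Z): not NE [P1→A gives 5>4; P3→W gives 8>0]
(B,R,W): not NE [P1→A gives 9>1; P2→Q gives 13>11]
(B,S,X): not NE [P1→A gives 7>6; P2→Q gives 6>1; P3→W gives 5>3]
(B,S,Y): not NE [P2→Q gives 9>5; P3→W gives 5>4]
(B,S,Z): not NE [P2→R gives 8>7; P3→W gives 5>4]
(B,S,W): not NE [P2→Q gives 13>3]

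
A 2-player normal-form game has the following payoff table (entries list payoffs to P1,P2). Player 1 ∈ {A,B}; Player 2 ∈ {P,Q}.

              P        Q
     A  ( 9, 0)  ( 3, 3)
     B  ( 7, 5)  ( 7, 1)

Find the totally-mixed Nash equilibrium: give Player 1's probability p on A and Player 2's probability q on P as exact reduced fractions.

P1 indiff ⇒ q·9+(1-q)·3 = q·7+(1-q)·7 ⇒ q(2) = (1-q)(4) ⇒ q = 2/3
P2 indiff ⇒ p·0+(1-p)·5 = p·3+(1-p)·1 ⇒ p(-3) = (1-p)(-4) ⇒ p = 4/7

P1 mixes 4/7 on A; P2 mixes 2/3 on P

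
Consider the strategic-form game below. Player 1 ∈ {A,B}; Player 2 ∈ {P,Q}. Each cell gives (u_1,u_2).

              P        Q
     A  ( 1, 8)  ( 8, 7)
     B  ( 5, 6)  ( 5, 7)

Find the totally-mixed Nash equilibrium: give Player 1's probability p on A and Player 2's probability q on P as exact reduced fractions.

P1 mixes 1/2 on A; P2 mixes 3/7 on P

P1 indiff ⇒ q·1+(1-q)·8 = q·5+(1-q)·5 ⇒ q(-4) = (1-q)(-3) ⇒ q = 3/7
P2 indiff ⇒ p·8+(1-p)·6 = p·7+(1-p)·7 ⇒ p(1) = (1-p)(1) ⇒ p = 1/2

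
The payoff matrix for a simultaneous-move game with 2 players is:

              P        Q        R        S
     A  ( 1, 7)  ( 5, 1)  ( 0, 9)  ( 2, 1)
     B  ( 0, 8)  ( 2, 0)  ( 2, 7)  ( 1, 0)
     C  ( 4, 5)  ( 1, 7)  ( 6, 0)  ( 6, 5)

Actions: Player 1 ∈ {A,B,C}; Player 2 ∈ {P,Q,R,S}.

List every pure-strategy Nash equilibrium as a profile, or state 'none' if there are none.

(A,P): not NE [P1→C gives 4>1; P2→R gives 9>7]
(A,Q): not NE [P2→R gives 9>1]
(A,R): not NE [P1→C gives 6>0]
(A,S): not NE [P1→C gives 6>2; P2→R gives 9>1]
(B,P): not NE [P1→C gives 4>0]
(B,Q): not NE [P1→A gives 5>2; P2→P gives 8>0]
(B,R): not NE [P1→C gives 6>2; P2→P gives 8>7]
(B,S): not NE [P1→C gives 6>1; P2→P gives 8>0]
(C,P): not NE [P2→Q gives 7>5]
(C,Q): not NE [P1→A gives 5>1]
(C,R): not NE [P2→Q gives 7>0]
(C,S): not NE [P2→Q gives 7>5]

Equilibria: none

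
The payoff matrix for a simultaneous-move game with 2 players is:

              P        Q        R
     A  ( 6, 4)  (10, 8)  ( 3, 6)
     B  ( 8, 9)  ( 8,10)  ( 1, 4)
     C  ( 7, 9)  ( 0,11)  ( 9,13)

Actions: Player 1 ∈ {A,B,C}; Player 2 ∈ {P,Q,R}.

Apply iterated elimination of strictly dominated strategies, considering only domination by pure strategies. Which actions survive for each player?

Survivors P1:{A,C} P2:{Q,R}

P2 drop P (Q beats it: A:8>4 B:10>9 C:11>9)
P1 drop B (A beats it: Q:10>8 R:3>1)
P1→{A,C} P2→{Q,R}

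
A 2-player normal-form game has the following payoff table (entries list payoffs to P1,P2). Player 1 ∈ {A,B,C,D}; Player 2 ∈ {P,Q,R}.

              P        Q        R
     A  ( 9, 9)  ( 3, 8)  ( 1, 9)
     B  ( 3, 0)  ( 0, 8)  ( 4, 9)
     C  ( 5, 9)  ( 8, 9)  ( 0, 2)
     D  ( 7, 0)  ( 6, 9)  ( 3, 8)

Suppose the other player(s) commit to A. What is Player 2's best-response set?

argmax u_2 = {P,R}

u_2(P vs A) = 9
u_2(Q vs A) = 8
u_2(R vs A) = 9
max payoff 9 at {P,R}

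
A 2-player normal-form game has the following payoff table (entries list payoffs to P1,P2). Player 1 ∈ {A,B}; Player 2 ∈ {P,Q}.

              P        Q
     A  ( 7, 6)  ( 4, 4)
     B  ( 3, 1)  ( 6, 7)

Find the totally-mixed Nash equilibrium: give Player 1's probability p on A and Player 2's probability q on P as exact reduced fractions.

P1 indiff ⇒ q·7+(1-q)·4 = q·3+(1-q)·6 ⇒ q(4) = (1-q)(2) ⇒ q = 1/3
P2 indiff ⇒ p·6+(1-p)·1 = p·4+(1-p)·7 ⇒ p(2) = (1-p)(6) ⇒ p = 3/4

P1 mixes 3/4 on A; P2 mixes 1/3 on P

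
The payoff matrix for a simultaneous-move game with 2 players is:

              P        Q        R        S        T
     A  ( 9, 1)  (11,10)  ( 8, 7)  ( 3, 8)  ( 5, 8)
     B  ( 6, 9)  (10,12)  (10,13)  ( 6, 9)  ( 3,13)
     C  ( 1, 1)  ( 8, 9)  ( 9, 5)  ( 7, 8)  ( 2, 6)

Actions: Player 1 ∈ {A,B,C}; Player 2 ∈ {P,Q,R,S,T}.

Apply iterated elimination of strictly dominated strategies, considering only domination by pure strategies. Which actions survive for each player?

Survivors P1:{A,B} P2:{Q,R,T}

P2 drop P (Q beats it: A:10>1 B:12>9 C:9>1)
P2 drop S (Q beats it: A:10>8 B:12>9 C:9>8)
P1 drop C (B beats it: Q:10>8 R:10>9 T:3>2)
P1→{A,B} P2→{Q,R,T}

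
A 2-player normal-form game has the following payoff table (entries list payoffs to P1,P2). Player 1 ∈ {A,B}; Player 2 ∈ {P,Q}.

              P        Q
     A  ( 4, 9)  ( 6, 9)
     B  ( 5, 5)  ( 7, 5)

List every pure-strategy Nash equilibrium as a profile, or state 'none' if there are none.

PSNE = {(B,P), (B,Q)}

(A,P): not NE [P1→B gives 5>4]
(A,Q): not NE [P1→B gives 7>6]
(B,P): NE
(B,Q): NE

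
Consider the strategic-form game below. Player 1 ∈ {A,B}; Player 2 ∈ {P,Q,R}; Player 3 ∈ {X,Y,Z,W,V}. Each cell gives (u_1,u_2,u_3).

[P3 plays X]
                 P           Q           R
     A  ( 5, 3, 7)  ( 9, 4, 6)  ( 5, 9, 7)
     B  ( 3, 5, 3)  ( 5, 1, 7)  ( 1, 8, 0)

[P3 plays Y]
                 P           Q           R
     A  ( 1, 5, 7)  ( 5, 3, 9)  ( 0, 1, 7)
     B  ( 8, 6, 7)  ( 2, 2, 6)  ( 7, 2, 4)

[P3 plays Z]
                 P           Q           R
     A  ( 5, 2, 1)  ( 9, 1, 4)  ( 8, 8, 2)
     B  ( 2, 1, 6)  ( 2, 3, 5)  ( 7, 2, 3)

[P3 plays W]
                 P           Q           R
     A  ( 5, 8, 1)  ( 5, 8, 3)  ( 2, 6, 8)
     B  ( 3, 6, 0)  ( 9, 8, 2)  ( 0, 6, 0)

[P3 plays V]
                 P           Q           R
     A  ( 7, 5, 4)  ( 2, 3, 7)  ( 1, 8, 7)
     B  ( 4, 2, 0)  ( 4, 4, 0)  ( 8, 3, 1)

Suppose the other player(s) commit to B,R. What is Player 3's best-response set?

BR_3 = {Y}

u_3(X vs B,R) = 0
u_3(Y vs B,R) = 4
u_3(Z vs B,R) = 3
u_3(W vs B,R) = 0
u_3(V vs B,R) = 1
max payoff 4 at {Y}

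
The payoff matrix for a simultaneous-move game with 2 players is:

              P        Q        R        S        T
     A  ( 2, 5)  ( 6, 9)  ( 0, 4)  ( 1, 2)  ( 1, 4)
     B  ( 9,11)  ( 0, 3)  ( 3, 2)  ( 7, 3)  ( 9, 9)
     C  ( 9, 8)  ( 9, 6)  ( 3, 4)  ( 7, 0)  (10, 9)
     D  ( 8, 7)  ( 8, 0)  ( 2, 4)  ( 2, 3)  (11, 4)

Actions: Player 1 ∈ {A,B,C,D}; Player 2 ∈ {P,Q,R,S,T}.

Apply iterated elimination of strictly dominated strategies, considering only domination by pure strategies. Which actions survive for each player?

P1 drop A (C beats it: P:9>2 Q:9>6 R:3>0 S:7>1 T:10>1)
P2 drop Q (P beats it: B:11>3 C:8>6 D:7>0)
P2 drop R (P beats it: B:11>2 C:8>4 D:7>4)
P2 drop S (P beats it: B:11>3 C:8>0 D:7>3)
P1→{B,C,D} P2→{P,T}

Remaining: P1:{B,C,D} P2:{P,T}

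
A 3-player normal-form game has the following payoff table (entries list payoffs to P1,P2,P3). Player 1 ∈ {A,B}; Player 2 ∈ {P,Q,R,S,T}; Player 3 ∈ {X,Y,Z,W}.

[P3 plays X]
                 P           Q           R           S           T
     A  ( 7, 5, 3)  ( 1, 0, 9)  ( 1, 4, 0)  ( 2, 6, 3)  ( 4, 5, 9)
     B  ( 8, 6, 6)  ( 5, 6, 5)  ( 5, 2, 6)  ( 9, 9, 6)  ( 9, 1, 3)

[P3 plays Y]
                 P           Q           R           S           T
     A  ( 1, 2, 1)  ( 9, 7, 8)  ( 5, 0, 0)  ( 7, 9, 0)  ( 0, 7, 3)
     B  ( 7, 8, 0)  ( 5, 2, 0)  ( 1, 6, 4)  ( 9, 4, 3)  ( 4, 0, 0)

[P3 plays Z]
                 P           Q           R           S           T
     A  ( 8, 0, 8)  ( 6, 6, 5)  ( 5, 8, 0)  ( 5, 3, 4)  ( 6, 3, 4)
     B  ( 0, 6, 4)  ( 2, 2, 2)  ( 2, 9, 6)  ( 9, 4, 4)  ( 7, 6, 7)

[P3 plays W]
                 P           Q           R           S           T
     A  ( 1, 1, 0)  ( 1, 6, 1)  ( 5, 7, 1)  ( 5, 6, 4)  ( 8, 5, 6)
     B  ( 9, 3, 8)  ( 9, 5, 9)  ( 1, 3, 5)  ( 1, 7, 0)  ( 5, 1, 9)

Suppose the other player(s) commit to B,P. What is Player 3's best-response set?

P3 best: {W}

u_3(X vs B,P) = 6
u_3(Y vs B,P) = 0
u_3(Z vs B,P) = 4
u_3(W vs B,P) = 8
max payoff 8 at {W}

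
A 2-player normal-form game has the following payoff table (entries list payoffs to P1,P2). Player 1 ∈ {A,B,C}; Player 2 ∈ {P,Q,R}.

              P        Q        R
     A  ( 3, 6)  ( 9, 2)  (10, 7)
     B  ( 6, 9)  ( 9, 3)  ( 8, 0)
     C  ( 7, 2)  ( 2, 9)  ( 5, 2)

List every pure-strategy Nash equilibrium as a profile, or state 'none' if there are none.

PSNE = {(A,R)}

(A,P): not NE [P1→C gives 7>3; P2→R gives 7>6]
(A,Q): not NE [P2→R gives 7>2]
(A,R): NE
(B,P): not NE [P1→C gives 7>6]
(B,Q): not NE [P2→P gives 9>3]
(B,R): not NE [P1→A gives 10>8; P2→P gives 9>0]
(C,P): not NE [P2→Q gives 9>2]
(C,Q): not NE [P1→B gives 9>2]
(C,R): not NE [P1→A gives 10>5; P2→Q gives 9>2]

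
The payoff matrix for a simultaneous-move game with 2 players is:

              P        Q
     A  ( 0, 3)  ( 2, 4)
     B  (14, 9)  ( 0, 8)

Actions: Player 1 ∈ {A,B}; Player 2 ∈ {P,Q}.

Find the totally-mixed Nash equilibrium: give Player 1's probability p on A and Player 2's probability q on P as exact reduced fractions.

(p,q) = (1/2, 1/8)

P1 indiff ⇒ q·0+(1-q)·2 = q·14+(1-q)·0 ⇒ q(-14) = (1-q)(-2) ⇒ q = 1/8
P2 indiff ⇒ p·3+(1-p)·9 = p·4+(1-p)·8 ⇒ p(-1) = (1-p)(-1) ⇒ p = 1/2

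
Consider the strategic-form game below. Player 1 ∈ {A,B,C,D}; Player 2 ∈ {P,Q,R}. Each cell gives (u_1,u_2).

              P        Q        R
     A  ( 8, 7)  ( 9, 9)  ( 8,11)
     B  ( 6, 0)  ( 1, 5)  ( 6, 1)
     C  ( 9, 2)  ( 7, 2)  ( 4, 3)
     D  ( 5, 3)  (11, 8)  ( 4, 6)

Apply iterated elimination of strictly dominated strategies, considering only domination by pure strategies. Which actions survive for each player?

P1 drop B (A beats it: P:8>6 Q:9>1 R:8>6)
P2 drop P (R beats it: A:11>7 C:3>2 D:6>3)
P1 drop C (A beats it: Q:9>7 R:8>4)
P1→{A,D} P2→{Q,R}

IESDS → P1:{A,D} P2:{Q,R}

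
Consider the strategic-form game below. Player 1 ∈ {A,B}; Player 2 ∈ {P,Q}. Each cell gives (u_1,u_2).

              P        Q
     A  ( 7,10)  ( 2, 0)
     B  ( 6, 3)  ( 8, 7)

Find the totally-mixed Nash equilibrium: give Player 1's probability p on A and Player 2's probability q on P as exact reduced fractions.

P1 mixes 2/7 on A; P2 mixes 6/7 on P

P1 indiff ⇒ q·7+(1-q)·2 = q·6+(1-q)·8 ⇒ q(1) = (1-q)(6) ⇒ q = 6/7
P2 indiff ⇒ p·10+(1-p)·3 = p·0+(1-p)·7 ⇒ p(10) = (1-p)(4) ⇒ p = 2/7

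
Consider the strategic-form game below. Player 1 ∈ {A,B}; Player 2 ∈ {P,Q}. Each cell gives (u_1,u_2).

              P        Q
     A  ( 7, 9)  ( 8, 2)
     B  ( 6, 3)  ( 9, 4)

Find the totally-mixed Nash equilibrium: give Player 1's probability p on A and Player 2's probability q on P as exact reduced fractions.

P1 indiff ⇒ q·7+(1-q)·8 = q·6+(1-q)·9 ⇒ q(1) = (1-q)(1) ⇒ q = 1/2
P2 indiff ⇒ p·9+(1-p)·3 = p·2+(1-p)·4 ⇒ p(7) = (1-p)(1) ⇒ p = 1/8

P1 mixes 1/8 on A; P2 mixes 1/2 on P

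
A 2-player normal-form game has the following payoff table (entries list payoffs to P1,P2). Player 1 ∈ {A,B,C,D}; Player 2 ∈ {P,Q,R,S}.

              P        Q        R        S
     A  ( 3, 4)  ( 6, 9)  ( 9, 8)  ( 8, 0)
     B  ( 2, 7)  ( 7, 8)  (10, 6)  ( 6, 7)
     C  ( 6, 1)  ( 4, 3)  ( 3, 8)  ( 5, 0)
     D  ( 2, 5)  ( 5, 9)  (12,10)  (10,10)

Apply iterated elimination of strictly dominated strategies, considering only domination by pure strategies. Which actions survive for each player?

P2 drop P (Q beats it: A:9>4 B:8>7 C:3>1 D:9>5)
P1 drop C (A beats it: Q:6>4 R:9>3 S:8>5)
P1→{A,B,D} P2→{Q,R,S}

Remaining: P1:{A,B,D} P2:{Q,R,S}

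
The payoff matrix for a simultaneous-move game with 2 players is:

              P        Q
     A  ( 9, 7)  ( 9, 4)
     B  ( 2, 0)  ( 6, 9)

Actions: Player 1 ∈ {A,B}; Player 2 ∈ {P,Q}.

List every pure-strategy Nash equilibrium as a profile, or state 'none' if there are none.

(A,P): NE
(A,Q): not NE [P2→P gives 7>4]
(B,P): not NE [P1→A gives 9>2; P2→Q gives 9>0]
(B,Q): not NE [P1→A gives 9>6]

PSNE = {(A,P)}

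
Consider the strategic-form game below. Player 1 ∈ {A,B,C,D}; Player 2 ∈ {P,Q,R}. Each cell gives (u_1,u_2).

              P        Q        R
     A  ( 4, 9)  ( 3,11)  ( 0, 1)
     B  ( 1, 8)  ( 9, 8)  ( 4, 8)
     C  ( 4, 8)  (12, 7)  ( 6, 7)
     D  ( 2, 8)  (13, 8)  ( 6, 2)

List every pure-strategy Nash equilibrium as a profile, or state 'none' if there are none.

Nash profiles: (C,P), (D,Q)

(A,P): not NE [P2→Q gives 11>9]
(A,Q): not NE [P1→D gives 13>3]
(A,R): not NE [P1→D gives 6>0; P2→Q gives 11>1]
(B,P): not NE [P1→C gives 4>1]
(B,Q): not NE [P1→D gives 13>9]
(B,R): not NE [P1→D gives 6>4]
(C,P): NE
(C,Q): not NE [P1→D gives 13>12; P2→P gives 8>7]
(C,R): not NE [P2→P gives 8>7]
(D,P): not NE [P1→C gives 4>2]
(D,Q): NE
(D,R): not NE [P2→Q gives 8>2]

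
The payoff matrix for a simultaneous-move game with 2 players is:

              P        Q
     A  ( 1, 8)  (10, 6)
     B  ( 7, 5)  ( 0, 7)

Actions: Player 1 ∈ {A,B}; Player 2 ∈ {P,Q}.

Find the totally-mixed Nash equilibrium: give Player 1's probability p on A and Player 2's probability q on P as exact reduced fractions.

P1 indiff ⇒ q·1+(1-q)·10 = q·7+(1-q)·0 ⇒ q(-6) = (1-q)(-10) ⇒ q = 5/8
P2 indiff ⇒ p·8+(1-p)·5 = p·6+(1-p)·7 ⇒ p(2) = (1-p)(2) ⇒ p = 1/2

P1 mixes 1/2 on A; P2 mixes 5/8 on P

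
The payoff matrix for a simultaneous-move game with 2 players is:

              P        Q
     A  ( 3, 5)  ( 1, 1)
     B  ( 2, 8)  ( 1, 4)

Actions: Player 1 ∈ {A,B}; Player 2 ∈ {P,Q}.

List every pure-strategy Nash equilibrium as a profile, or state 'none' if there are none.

NE set: (A,P)

(A,P): NE
(A,Q): not NE [P2→P gives 5>1]
(B,P): not NE [P1→A gives 3>2]
(B,Q): not NE [P2→P gives 8>4]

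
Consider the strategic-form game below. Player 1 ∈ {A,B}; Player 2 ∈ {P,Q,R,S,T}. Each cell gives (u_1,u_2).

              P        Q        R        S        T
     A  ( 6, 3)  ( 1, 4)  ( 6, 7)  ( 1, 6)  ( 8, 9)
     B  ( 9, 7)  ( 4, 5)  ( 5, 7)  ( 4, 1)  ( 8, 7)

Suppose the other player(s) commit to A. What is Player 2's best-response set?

P2 best: {T}

u_2(P vs A) = 3
u_2(Q vs A) = 4
u_2(R vs A) = 7
u_2(S vs A) = 6
u_2(T vs A) = 9
max payoff 9 at {T}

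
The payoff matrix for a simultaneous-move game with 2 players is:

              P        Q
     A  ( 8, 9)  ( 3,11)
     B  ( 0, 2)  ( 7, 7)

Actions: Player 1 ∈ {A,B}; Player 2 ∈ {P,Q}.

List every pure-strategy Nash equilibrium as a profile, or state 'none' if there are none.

(A,P): not NE [P2→Q gives 11>9]
(A,Q): not NE [P1→B gives 7>3]
(B,P): not NE [P1→A gives 8>0; P2→Q gives 7>2]
(B,Q): NE

PSNE = {(B,Q)}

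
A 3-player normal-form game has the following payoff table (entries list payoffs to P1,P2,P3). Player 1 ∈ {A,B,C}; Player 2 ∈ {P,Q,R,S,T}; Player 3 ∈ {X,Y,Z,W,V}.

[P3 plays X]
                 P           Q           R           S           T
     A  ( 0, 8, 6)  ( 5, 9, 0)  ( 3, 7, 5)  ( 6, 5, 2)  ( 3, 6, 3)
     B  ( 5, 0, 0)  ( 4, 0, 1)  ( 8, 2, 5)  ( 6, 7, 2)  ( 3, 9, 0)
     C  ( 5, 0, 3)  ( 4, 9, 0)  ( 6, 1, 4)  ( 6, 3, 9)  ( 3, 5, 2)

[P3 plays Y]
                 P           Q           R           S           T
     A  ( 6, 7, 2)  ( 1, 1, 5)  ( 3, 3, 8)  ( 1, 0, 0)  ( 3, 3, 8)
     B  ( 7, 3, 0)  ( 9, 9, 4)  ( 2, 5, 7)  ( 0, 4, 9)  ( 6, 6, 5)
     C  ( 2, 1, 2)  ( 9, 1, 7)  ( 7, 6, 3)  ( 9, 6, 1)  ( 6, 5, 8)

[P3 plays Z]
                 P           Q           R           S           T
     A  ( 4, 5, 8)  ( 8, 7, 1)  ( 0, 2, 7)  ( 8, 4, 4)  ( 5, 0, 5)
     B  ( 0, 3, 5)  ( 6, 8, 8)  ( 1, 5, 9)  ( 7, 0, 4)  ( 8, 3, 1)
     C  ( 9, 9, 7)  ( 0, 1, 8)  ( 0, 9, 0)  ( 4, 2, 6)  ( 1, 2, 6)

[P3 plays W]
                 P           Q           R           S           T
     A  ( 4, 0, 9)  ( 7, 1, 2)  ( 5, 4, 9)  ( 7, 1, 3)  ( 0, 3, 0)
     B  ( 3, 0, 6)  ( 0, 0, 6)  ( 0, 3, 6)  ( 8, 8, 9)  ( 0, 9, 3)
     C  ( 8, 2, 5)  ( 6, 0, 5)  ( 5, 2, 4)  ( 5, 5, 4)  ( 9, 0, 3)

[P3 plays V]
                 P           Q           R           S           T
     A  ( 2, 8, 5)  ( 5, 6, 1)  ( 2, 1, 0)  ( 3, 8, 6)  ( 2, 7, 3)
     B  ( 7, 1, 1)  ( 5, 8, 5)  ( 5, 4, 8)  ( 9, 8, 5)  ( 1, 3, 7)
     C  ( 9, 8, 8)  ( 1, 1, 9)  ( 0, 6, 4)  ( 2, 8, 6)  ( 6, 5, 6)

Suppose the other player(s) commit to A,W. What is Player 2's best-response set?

u_2(P vs A,W) = 0
u_2(Q vs A,W) = 1
u_2(R vs A,W) = 4
u_2(S vs A,W) = 1
u_2(T vs A,W) = 3
max payoff 4 at {R}

argmax u_2 = {R}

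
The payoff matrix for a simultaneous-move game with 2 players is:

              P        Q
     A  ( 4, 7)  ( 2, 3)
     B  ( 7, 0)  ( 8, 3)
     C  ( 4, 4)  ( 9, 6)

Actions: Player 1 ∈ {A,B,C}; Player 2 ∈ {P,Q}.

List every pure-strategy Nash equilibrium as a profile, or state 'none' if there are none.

NE set: (C,Q)

(A,P): not NE [P1→B gives 7>4]
(A,Q): not NE [P1→C gives 9>2; P2→P gives 7>3]
(B,P): not NE [P2→Q gives 3>0]
(B,Q): not NE [P1→C gives 9>8]
(C,P): not NE [P1→B gives 7>4; P2→Q gives 6>4]
(C,Q): NE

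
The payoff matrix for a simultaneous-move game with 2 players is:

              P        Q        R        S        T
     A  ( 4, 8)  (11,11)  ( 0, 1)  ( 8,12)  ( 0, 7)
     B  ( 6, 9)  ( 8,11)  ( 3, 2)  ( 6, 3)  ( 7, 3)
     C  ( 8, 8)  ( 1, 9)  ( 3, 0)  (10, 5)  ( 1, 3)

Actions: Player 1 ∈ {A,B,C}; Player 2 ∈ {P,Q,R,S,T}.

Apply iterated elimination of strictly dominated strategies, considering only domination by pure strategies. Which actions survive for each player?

P2 drop P (Q beats it: A:11>8 B:11>9 C:9>8)
P2 drop R (Q beats it: A:11>1 B:11>2 C:9>0)
P2 drop T (Q beats it: A:11>7 B:11>3 C:9>3)
P1 drop B (A beats it: Q:11>8 S:8>6)
P1→{A,C} P2→{Q,S}

IESDS → P1:{A,C} P2:{Q,S}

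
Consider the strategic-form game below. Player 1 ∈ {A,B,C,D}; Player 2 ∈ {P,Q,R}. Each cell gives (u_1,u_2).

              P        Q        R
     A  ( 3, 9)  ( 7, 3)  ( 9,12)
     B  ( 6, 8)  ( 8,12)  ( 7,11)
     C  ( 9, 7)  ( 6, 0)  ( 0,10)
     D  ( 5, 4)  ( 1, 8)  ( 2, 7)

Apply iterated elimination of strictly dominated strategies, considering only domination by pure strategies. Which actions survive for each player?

Survivors P1:{A,B} P2:{Q,R}

P1 drop D (B beats it: P:6>5 Q:8>1 R:7>2)
P2 drop P (R beats it: A:12>9 B:11>8 C:10>7)
P1 drop C (A beats it: Q:7>6 R:9>0)
P1→{A,B} P2→{Q,R}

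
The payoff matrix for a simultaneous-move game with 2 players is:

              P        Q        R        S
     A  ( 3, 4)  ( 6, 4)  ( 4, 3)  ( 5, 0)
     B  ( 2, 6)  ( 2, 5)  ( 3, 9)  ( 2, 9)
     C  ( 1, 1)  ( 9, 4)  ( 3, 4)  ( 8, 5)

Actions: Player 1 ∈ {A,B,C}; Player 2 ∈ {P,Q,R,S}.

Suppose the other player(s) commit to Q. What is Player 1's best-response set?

u_1(A vs Q) = 6
u_1(B vs Q) = 2
u_1(C vs Q) = 9
max payoff 9 at {C}

P1 best: {C}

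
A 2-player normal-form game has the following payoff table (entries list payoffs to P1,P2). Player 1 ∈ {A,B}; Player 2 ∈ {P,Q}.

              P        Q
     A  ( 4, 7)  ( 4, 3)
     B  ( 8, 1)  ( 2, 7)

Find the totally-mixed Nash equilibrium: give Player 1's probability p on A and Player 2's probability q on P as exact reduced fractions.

p=3/5, q=1/3

P1 indiff ⇒ q·4+(1-q)·4 = q·8+(1-q)·2 ⇒ q(-4) = (1-q)(-2) ⇒ q = 1/3
P2 indiff ⇒ p·7+(1-p)·1 = p·3+(1-p)·7 ⇒ p(4) = (1-p)(6) ⇒ p = 3/5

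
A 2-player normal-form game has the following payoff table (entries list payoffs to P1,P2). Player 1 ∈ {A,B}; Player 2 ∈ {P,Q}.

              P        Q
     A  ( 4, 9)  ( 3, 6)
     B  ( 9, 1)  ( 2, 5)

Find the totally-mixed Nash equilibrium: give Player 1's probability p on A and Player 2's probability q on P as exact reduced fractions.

(p,q) = (4/7, 1/6)

P1 indiff ⇒ q·4+(1-q)·3 = q·9+(1-q)·2 ⇒ q(-5) = (1-q)(-1) ⇒ q = 1/6
P2 indiff ⇒ p·9+(1-p)·1 = p·6+(1-p)·5 ⇒ p(3) = (1-p)(4) ⇒ p = 4/7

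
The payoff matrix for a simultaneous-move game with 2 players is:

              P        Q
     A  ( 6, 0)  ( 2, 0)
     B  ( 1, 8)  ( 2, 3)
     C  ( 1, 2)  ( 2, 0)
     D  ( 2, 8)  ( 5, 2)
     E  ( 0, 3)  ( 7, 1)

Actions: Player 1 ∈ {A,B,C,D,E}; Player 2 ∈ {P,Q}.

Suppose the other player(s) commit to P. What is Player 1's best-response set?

u_1(A vs P) = 6
u_1(B vs P) = 1
u_1(C vs P) = 1
u_1(D vs P) = 2
u_1(E vs P) = 0
max payoff 6 at {A}

BR_1 = {A}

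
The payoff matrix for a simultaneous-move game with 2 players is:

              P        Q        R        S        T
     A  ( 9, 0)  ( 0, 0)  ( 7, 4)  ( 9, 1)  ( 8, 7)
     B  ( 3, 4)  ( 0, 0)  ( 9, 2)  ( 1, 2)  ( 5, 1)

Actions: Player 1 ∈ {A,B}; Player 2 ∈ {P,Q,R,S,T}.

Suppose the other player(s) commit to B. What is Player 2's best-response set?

u_2(P vs B) = 4
u_2(Q vs B) = 0
u_2(R vs B) = 2
u_2(S vs B) = 2
u_2(T vs B) = 1
max payoff 4 at {P}

BR_2 = {P}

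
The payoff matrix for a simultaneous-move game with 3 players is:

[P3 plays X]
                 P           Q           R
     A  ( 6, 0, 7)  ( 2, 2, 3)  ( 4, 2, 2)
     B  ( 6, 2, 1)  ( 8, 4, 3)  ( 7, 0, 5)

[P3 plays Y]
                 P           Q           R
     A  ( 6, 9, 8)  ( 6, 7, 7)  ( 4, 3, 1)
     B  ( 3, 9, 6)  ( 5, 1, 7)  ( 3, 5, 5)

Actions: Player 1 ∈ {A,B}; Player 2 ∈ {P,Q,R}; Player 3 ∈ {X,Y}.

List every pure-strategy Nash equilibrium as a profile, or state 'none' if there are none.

PSNE = {(A,P,Y)}

(A,P,X): not NE [P2→R gives 2>0; P3→Y gives 8>7]
(A,P,Y): NE
(A,Q,X): not NE [P1→B gives 8>2; P3→Y gives 7>3]
(A,Q,Y): not NE [P2→P gives 9>7]
(A,R,X): not NE [P1→B gives 7>4]
(A,R,Y): not NE [P2→P gives 9>3; P3→X gives 2>1]
(B,P,X): not NE [P2→Q gives 4>2; P3→Y gives 6>1]
(B,P,Y): not NE [P1→A gives 6>3]
(B,Q,X): not NE [P3→Y gives 7>3]
(B,Q,Y): not NE [P1→A gives 6>5; P2→P gives 9>1]
(B,R,X): not NE [P2→Q gives 4>0]
(B,R,Y): not NE [P1→A gives 4>3; P2→P gives 9>5]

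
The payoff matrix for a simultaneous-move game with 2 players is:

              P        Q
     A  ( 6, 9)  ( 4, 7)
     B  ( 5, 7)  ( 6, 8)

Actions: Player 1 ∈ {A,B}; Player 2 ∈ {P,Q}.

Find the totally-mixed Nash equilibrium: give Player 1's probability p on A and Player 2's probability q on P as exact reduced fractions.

P1 indiff ⇒ q·6+(1-q)·4 = q·5+(1-q)·6 ⇒ q(1) = (1-q)(2) ⇒ q = 2/3
P2 indiff ⇒ p·9+(1-p)·7 = p·7+(1-p)·8 ⇒ p(2) = (1-p)(1) ⇒ p = 1/3

(p,q) = (1/3, 2/3)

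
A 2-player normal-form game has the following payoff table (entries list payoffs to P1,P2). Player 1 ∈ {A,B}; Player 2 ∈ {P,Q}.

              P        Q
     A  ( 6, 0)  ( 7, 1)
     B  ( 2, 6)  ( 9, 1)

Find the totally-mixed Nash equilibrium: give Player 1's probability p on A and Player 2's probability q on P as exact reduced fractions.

(p,q) = (5/6, 1/3)

P1 indiff ⇒ q·6+(1-q)·7 = q·2+(1-q)·9 ⇒ q(4) = (1-q)(2) ⇒ q = 1/3
P2 indiff ⇒ p·0+(1-p)·6 = p·1+(1-p)·1 ⇒ p(-1) = (1-p)(-5) ⇒ p = 5/6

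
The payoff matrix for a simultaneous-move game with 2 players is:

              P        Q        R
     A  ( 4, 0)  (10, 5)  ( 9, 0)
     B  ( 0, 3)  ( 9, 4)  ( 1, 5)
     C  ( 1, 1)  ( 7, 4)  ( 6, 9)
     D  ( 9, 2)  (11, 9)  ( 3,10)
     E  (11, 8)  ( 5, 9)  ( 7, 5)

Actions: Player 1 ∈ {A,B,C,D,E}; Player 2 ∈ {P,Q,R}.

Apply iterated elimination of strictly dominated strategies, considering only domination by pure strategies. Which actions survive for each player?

IESDS → P1:{A,D} P2:{Q,R}

P1 drop B (A beats it: P:4>0 Q:10>9 R:9>1)
P1 drop C (A beats it: P:4>1 Q:10>7 R:9>6)
P2 drop P (Q beats it: A:5>0 D:9>2 E:9>8)
P1 drop E (A beats it: Q:10>5 R:9>7)
P1→{A,D} P2→{Q,R}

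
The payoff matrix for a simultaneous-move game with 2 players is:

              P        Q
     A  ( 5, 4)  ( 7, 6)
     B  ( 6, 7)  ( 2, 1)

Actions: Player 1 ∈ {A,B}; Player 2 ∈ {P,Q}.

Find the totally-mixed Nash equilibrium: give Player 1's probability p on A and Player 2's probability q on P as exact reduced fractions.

P1 indiff ⇒ q·5+(1-q)·7 = q·6+(1-q)·2 ⇒ q(-1) = (1-q)(-5) ⇒ q = 5/6
P2 indiff ⇒ p·4+(1-p)·7 = p·6+(1-p)·1 ⇒ p(-2) = (1-p)(-6) ⇒ p = 3/4

(p,q) = (3/4, 5/6)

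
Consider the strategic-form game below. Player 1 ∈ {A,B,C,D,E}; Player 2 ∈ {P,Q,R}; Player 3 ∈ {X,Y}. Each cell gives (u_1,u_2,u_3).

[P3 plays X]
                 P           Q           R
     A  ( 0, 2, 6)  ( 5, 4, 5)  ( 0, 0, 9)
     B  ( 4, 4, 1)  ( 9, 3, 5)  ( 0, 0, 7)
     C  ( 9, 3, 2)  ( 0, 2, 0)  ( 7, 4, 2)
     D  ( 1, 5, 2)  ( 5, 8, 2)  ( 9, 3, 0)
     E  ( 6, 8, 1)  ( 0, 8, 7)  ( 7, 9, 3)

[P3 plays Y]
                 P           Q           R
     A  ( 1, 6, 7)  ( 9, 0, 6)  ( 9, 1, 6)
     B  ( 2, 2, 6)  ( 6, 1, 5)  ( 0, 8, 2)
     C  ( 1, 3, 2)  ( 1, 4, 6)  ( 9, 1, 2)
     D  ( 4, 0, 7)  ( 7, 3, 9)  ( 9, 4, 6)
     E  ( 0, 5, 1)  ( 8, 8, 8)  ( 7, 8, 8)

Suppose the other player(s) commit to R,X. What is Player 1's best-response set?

u_1(A vs R,X) = 0
u_1(B vs R,X) = 0
u_1(C vs R,X) = 7
u_1(D vs R,X) = 9
u_1(E vs R,X) = 7
max payoff 9 at {D}

P1 best: {D}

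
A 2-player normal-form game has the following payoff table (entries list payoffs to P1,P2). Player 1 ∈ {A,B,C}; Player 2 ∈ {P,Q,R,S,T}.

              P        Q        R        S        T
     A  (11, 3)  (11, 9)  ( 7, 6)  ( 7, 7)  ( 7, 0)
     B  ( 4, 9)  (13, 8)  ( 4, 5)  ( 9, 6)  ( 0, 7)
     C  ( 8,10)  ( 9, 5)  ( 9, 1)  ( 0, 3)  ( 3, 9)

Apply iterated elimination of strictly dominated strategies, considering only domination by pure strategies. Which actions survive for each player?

IESDS → P1:{A,B} P2:{P,Q}

P2 drop R (Q beats it: A:9>6 B:8>5 C:5>1)
P1 drop C (A beats it: P:11>8 Q:11>9 S:7>0 T:7>3)
P2 drop S (Q beats it: A:9>7 B:8>6)
P2 drop T (P beats it: A:3>0 B:9>7)
P1→{A,B} P2→{P,Q}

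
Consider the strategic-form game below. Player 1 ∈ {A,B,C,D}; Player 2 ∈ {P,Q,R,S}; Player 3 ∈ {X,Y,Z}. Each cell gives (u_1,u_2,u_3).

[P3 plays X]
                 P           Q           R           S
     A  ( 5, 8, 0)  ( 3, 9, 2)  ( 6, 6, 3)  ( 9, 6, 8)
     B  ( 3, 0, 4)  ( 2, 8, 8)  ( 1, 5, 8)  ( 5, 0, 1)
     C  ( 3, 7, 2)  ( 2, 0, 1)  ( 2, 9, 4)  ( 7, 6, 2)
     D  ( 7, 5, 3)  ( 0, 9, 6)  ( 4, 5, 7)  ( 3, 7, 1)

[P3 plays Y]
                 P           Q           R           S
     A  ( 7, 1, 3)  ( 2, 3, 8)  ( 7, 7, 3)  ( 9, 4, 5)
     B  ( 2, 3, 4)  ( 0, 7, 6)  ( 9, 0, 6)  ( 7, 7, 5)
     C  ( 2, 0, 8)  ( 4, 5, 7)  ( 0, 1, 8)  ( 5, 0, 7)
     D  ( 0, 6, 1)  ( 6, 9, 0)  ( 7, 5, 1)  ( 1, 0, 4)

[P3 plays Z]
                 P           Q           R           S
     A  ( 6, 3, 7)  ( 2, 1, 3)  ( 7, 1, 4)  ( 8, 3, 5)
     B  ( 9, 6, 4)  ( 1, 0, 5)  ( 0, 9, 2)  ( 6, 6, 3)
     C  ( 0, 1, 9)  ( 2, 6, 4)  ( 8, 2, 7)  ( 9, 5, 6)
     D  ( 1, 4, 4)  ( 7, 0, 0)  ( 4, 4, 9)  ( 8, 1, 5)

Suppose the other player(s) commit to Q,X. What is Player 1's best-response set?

u_1(A vs Q,X) = 3
u_1(B vs Q,X) = 2
u_1(C vs Q,X) = 2
u_1(D vs Q,X) = 0
max payoff 3 at {A}

P1 best: {A}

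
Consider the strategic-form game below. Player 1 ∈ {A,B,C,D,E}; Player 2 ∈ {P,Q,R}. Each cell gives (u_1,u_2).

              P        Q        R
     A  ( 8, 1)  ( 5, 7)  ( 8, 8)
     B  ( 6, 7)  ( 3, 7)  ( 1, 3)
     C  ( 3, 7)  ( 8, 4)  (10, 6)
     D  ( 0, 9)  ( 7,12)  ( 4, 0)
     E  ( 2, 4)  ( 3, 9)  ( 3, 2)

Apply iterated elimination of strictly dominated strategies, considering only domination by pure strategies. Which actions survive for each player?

IESDS → P1:{A,C} P2:{P,R}

P1 drop B (A beats it: P:8>6 Q:5>3 R:8>1)
P1 drop D (C beats it: P:3>0 Q:8>7 R:10>4)
P1 drop E (A beats it: P:8>2 Q:5>3 R:8>3)
P2 drop Q (R beats it: A:8>7 C:6>4)
P1→{A,C} P2→{P,R}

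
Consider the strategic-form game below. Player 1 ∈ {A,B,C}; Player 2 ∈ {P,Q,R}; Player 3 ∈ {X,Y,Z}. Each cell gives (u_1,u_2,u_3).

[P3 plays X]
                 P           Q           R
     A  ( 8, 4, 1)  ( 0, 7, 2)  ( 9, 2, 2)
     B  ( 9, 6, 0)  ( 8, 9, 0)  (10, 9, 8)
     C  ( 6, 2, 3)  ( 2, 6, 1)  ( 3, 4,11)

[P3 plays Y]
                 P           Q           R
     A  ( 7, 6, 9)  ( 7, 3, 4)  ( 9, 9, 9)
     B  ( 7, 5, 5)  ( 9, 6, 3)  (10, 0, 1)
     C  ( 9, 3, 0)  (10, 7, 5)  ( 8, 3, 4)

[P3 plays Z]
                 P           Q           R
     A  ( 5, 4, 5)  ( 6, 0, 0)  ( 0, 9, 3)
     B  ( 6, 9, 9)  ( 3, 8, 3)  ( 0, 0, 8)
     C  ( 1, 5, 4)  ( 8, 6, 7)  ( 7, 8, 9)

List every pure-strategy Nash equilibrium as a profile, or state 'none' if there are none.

(A,P,X): not NE [P1→B gives 9>8; P2→Q gives 7>4; P3→Y gives 9>1]
(A,P,Y): not NE [P1→C gives 9>7; P2→R gives 9>6]
(A,P,Z): not NE [P1→B gives 6>5; P2→R gives 9>4; P3→Y gives 9>5]
(A,Q,X): not NE [P1→B gives 8>0; P3→Y gives 4>2]
(A,Q,Y): not NE [P1→C gives 10>7; P2→R gives 9>3]
(A,Q,Z): not NE [P1→C gives 8>6; P2→R gives 9>0; P3→Y gives 4>0]
(A,R,X): not NE [P1→B gives 10>9; P2→Q gives 7>2; P3→Y gives 9>2]
(A,R,Y): not NE [P1→B gives 10>9]
(A,R,Z): not NE [P1→C gives 7>0; P3→Y gives 9>3]
(B,P,X): not NE [P2→R gives 9>6; P3→Z gives 9>0]
(B,P,Y): not NE [P1→C gives 9>7; P2→Q gives 6>5; P3→Z gives 9>5]
(B,P,Z): NE
(B,Q,X): not NE [P3→Z gives 3>0]
(B,Q,Y): not NE [P1→C gives 10>9]
(B,Q,Z): not NE [P1→C gives 8>3; P2→P gives 9>8]
(B,R,X): NE
(B,R,Y): not NE [P2→Q gives 6>0; P3→Z gives 8>1]
(B,R,Z): not NE [P1→C gives 7>0; P2→P gives 9>0]
(C,P,X): not NE [P1→B gives 9>6; P2→Q gives 6>2; P3→Z gives 4>3]
(C,P,Y): not NE [P2→Q gives 7>3; P3→Z gives 4>0]
(C,P,Z): not NE [P1→B gives 6>1; P2→R gives 8>5]
(C,Q,X): not NE [P1→B gives 8>2; P3→Z gives 7>1]
(C,Q,Y): not NE [P3→Z gives 7>5]
(C,Q,Z): not NE [P2→R gives 8>6]
(C,R,X): not NE [P1→B gives 10>3; P2→Q gives 6>4]
(C,R,Y): not NE [P1→B gives 10>8; P2→Q gives 7>3; P3→X gives 11>4]
(C,R,Z): not NE [P3→X gives 11>9]

PSNE = {(B,P,Z), (B,R,X)}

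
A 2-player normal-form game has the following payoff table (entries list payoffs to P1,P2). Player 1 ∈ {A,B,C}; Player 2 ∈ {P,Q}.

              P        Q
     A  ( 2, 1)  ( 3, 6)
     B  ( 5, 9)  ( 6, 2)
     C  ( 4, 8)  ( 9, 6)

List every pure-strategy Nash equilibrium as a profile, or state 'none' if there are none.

PSNE = {(B,P)}

(A,P): not NE [P1→B gives 5>2; P2→Q gives 6>1]
(A,Q): not NE [P1→C gives 9>3]
(B,P): NE
(B,Q): not NE [P1→C gives 9>6; P2→P gives 9>2]
(C,P): not NE [P1→B gives 5>4]
(C,Q): not NE [P2→P gives 8>6]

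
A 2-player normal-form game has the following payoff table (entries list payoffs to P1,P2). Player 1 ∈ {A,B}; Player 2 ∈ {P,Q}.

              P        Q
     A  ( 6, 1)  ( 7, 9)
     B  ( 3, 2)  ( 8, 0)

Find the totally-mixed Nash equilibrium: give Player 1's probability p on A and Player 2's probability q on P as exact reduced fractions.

P1 mixes 1/5 on A; P2 mixes 1/4 on P

P1 indiff ⇒ q·6+(1-q)·7 = q·3+(1-q)·8 ⇒ q(3) = (1-q)(1) ⇒ q = 1/4
P2 indiff ⇒ p·1+(1-p)·2 = p·9+(1-p)·0 ⇒ p(-8) = (1-p)(-2) ⇒ p = 1/5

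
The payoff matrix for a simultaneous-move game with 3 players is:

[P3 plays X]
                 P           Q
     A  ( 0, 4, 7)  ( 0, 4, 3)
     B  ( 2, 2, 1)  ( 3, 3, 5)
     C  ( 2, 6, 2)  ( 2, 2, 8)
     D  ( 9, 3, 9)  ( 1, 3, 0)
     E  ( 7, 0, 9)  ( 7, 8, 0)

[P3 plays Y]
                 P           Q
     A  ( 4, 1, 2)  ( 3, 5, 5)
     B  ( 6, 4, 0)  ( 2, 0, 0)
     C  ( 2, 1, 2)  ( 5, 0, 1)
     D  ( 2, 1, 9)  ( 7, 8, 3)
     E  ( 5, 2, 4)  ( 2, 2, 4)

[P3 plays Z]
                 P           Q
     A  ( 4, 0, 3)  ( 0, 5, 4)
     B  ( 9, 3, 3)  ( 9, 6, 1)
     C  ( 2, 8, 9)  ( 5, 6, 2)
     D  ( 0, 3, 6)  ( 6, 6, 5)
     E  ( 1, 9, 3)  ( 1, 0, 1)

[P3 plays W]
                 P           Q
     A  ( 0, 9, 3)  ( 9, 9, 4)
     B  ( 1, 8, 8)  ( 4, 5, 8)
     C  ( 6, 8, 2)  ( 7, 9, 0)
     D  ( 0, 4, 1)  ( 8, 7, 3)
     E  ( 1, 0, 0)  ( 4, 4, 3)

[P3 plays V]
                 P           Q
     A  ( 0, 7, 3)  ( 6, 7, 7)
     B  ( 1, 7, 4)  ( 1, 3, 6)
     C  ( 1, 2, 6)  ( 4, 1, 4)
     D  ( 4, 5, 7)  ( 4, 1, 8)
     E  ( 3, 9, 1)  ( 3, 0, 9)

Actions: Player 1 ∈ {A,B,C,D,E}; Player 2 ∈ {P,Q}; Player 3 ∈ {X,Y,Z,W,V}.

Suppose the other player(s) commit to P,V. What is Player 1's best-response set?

P1 best: {D}

u_1(A vs P,V) = 0
u_1(B vs P,V) = 1
u_1(C vs P,V) = 1
u_1(D vs P,V) = 4
u_1(E vs P,V) = 3
max payoff 4 at {D}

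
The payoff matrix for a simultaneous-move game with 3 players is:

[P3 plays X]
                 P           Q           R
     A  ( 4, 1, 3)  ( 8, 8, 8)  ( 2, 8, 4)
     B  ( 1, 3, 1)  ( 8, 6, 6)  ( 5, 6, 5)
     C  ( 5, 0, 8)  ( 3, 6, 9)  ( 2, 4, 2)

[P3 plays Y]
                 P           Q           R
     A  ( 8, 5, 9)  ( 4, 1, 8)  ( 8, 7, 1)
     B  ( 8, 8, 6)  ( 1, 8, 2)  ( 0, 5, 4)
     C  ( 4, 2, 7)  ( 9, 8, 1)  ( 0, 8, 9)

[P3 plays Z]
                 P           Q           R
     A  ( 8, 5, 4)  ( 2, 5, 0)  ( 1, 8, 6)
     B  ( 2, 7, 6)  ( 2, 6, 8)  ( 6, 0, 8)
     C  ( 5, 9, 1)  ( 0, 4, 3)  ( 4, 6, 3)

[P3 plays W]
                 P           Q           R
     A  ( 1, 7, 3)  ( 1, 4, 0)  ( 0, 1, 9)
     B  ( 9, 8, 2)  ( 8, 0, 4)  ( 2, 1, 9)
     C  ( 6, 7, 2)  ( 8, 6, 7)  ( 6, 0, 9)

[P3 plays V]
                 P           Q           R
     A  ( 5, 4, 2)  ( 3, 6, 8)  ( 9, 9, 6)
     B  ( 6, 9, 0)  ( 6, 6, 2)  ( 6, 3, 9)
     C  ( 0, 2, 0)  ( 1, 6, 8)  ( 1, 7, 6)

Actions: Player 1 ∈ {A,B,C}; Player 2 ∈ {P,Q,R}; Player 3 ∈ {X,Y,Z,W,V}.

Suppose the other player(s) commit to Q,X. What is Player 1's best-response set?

P1 best: {A,B}

u_1(A vs Q,X) = 8
u_1(B vs Q,X) = 8
u_1(C vs Q,X) = 3
max payoff 8 at {A,B}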